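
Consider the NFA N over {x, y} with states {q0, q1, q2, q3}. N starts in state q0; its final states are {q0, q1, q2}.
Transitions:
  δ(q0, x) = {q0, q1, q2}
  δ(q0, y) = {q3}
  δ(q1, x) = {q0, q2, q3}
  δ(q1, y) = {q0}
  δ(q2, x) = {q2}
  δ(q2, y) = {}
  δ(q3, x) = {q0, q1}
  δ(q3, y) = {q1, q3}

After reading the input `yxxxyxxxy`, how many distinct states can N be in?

3

Start: {q0}
read y: {q3}
read x: {q0, q1}
read x: {q0, q1, q2, q3}
read x: {q0, q1, q2, q3}
read y: {q0, q1, q3}
read x: {q0, q1, q2, q3}
read x: {q0, q1, q2, q3}
read x: {q0, q1, q2, q3}
read y: {q0, q1, q3}
Final reachable set {q0, q1, q3} has 3 states.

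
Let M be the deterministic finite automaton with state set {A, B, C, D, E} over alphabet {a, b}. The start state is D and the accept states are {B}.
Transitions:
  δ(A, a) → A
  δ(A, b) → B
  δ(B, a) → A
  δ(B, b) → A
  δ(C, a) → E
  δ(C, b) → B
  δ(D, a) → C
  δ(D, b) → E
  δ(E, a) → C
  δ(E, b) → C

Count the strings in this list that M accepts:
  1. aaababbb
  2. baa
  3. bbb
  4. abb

2

aaababbb: accepted
baa: rejected
bbb: accepted
abb: rejected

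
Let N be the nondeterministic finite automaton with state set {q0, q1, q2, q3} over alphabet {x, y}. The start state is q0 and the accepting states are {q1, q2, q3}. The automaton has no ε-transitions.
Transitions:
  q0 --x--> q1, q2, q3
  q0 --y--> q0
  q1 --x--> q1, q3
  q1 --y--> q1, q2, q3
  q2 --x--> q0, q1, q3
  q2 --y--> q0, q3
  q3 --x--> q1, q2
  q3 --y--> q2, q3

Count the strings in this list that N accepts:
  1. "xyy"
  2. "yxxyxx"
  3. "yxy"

3

"xyy": accepted
"yxxyxx": accepted
"yxy": accepted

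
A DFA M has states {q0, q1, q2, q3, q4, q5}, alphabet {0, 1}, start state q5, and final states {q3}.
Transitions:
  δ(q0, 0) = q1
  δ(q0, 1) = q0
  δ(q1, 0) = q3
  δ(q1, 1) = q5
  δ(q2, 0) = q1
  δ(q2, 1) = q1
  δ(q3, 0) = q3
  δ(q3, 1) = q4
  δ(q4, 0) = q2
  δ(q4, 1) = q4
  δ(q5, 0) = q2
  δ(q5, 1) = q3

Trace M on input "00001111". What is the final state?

q4

q5 --0--> q2
q2 --0--> q1
q1 --0--> q3
q3 --0--> q3
q3 --1--> q4
q4 --1--> q4
q4 --1--> q4
q4 --1--> q4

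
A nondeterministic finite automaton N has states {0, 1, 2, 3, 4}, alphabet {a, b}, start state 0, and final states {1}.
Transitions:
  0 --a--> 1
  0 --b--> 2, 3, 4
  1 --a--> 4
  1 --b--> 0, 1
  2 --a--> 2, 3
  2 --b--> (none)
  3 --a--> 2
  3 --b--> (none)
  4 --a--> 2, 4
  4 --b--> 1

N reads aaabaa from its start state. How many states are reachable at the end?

Start: {0}
read a: {1}
read a: {4}
read a: {2, 4}
read b: {1}
read a: {4}
read a: {2, 4}
Final reachable set {2, 4} has 2 states.

2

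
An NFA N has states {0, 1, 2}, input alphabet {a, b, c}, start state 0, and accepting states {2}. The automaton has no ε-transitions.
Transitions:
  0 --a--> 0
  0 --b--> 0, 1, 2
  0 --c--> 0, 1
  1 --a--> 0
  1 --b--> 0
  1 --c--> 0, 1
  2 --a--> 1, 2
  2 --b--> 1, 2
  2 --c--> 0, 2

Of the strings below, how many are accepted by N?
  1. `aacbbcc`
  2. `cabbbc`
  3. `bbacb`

3

`aacbbcc`: accepted
`cabbbc`: accepted
`bbacb`: accepted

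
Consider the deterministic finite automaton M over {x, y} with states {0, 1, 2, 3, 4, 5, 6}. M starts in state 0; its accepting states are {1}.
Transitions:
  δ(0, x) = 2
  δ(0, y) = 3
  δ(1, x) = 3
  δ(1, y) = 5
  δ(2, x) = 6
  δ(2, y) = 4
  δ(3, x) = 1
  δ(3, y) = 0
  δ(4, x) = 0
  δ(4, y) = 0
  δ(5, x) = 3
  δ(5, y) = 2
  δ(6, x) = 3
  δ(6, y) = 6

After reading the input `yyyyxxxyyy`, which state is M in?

0

0 --y--> 3
3 --y--> 0
0 --y--> 3
3 --y--> 0
0 --x--> 2
2 --x--> 6
6 --x--> 3
3 --y--> 0
0 --y--> 3
3 --y--> 0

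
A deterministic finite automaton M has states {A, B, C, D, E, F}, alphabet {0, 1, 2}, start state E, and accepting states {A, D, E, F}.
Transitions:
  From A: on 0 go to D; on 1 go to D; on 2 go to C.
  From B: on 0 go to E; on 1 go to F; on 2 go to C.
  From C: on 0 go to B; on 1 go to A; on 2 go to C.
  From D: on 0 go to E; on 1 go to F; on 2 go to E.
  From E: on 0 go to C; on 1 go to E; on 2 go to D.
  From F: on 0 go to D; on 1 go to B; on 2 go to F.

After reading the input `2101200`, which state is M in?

E --2--> D
D --1--> F
F --0--> D
D --1--> F
F --2--> F
F --0--> D
D --0--> E

E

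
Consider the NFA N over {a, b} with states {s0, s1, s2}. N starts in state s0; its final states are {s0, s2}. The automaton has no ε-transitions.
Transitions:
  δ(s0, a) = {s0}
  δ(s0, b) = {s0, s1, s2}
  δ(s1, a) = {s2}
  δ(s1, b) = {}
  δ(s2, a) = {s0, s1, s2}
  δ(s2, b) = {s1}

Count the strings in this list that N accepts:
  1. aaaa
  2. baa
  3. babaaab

3

aaaa: accepted
baa: accepted
babaaab: accepted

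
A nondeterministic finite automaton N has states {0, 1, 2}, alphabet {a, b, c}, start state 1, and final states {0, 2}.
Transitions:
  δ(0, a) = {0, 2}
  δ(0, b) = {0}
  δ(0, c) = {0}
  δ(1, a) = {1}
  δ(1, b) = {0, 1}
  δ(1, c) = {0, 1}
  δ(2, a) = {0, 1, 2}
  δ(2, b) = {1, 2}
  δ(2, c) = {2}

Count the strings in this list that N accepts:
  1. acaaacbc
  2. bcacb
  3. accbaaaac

acaaacbc: accepted
bcacb: accepted
accbaaaac: accepted

3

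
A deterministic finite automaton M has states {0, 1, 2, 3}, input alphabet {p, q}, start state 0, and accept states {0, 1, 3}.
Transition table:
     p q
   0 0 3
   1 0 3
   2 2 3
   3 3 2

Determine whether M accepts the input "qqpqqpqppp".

accepted

0 --q--> 3
3 --q--> 2
2 --p--> 2
2 --q--> 3
3 --q--> 2
2 --p--> 2
2 --q--> 3
3 --p--> 3
3 --p--> 3
3 --p--> 3
End in state 3, which is an accepting state.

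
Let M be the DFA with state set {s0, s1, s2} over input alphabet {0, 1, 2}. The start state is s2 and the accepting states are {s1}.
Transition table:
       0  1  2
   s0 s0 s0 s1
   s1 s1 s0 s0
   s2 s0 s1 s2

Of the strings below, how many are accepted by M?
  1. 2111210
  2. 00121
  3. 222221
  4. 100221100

2111210: rejected
00121: rejected
222221: accepted
100221100: rejected

1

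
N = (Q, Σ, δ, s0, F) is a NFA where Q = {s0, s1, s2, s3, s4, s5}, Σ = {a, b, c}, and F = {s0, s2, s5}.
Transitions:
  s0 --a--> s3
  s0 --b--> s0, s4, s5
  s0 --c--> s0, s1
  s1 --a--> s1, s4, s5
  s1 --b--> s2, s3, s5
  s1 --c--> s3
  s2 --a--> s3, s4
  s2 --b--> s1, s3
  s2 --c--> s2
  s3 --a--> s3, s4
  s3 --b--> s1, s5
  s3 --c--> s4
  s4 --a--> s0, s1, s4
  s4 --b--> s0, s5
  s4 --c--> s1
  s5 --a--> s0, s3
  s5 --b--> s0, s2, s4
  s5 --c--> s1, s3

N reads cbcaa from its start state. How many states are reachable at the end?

5

Start: {s0}
read c: {s0, s1}
read b: {s0, s2, s3, s4, s5}
read c: {s0, s1, s2, s3, s4}
read a: {s0, s1, s3, s4, s5}
read a: {s0, s1, s3, s4, s5}
Final reachable set {s0, s1, s3, s4, s5} has 5 states.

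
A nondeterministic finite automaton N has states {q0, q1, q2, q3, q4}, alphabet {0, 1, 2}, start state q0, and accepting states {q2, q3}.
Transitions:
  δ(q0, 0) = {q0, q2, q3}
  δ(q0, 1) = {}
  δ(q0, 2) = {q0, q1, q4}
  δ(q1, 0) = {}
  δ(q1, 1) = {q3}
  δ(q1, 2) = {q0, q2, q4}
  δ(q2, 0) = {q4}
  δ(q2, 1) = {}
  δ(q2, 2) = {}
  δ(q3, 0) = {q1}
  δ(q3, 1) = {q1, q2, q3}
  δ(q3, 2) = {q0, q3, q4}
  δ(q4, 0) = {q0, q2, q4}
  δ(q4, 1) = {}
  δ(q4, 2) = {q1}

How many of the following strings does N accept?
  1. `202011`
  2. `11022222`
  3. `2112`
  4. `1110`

`202011`: accepted
`11022222`: rejected
`2112`: accepted
`1110`: rejected

2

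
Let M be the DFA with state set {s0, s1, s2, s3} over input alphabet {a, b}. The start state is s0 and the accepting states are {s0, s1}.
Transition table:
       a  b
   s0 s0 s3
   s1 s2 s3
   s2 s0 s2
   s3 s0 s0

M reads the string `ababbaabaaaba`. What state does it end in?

s0

s0 --a--> s0
s0 --b--> s3
s3 --a--> s0
s0 --b--> s3
s3 --b--> s0
s0 --a--> s0
s0 --a--> s0
s0 --b--> s3
s3 --a--> s0
s0 --a--> s0
s0 --a--> s0
s0 --b--> s3
s3 --a--> s0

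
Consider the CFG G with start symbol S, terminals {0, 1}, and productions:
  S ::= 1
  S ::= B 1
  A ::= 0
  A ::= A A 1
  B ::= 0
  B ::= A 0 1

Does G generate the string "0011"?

yes

S ⇒ B1 ⇒ A011 ⇒ 0011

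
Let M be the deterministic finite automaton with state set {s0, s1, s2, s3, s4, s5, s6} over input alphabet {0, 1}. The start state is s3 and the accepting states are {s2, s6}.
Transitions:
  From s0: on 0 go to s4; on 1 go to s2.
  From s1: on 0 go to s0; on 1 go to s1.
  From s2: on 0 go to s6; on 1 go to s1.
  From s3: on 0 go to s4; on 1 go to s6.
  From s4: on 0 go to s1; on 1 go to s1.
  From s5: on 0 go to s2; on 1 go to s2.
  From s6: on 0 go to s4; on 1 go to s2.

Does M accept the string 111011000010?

s3 --1--> s6
s6 --1--> s2
s2 --1--> s1
s1 --0--> s0
s0 --1--> s2
s2 --1--> s1
s1 --0--> s0
s0 --0--> s4
s4 --0--> s1
s1 --0--> s0
s0 --1--> s2
s2 --0--> s6
End in state s6, which is an accepting state.

accepted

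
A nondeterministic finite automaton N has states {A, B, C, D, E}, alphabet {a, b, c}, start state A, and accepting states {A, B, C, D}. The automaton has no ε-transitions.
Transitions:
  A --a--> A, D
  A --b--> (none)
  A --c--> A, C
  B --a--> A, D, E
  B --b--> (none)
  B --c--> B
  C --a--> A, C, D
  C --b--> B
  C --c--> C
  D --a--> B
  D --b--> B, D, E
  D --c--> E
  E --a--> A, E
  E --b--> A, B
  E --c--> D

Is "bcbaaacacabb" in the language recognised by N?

Start: {A}
read b: {}
The reachable set is empty and stays empty for the remaining 11 symbols.
Reachable ∩ accepting = {} — empty.

rejected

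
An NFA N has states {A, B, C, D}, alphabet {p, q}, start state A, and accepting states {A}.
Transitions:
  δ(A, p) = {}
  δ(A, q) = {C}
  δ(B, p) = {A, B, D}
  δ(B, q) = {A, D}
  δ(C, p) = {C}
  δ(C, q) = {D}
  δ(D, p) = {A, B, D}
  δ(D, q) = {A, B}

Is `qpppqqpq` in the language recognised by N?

accepted

Start: {A}
read q: {C}
read p: {C}
read p: {C}
read p: {C}
read q: {D}
read q: {A, B}
read p: {A, B, D}
read q: {A, B, C, D}
Reachable ∩ accepting = {A} — nonempty.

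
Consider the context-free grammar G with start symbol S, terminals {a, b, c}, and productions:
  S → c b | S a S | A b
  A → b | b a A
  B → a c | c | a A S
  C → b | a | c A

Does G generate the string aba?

no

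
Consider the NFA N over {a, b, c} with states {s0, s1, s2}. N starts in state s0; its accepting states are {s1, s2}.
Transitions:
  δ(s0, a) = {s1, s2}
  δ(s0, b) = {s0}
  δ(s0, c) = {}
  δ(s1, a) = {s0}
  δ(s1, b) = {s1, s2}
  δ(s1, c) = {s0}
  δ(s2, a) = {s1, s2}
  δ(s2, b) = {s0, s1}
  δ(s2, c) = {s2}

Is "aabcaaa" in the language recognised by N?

Start: {s0}
read a: {s1, s2}
read a: {s0, s1, s2}
read b: {s0, s1, s2}
read c: {s0, s2}
read a: {s1, s2}
read a: {s0, s1, s2}
read a: {s0, s1, s2}
Reachable ∩ accepting = {s1, s2} — nonempty.

accepted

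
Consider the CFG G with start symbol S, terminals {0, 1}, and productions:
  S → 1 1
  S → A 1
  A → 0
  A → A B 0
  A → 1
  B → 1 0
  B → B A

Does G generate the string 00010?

no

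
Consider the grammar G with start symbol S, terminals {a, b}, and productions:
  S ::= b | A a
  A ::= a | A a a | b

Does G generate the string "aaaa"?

S ⇒ Aa ⇒ Aaaa ⇒ aaaa

yes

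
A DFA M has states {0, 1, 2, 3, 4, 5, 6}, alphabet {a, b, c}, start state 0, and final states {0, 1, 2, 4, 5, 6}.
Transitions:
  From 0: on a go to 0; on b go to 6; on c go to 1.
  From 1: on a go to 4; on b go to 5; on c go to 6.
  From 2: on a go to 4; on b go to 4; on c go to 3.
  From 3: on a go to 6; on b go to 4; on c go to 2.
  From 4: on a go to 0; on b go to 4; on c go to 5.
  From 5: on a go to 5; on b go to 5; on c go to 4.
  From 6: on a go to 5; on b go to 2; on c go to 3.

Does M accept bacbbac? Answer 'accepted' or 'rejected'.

accepted

0 --b--> 6
6 --a--> 5
5 --c--> 4
4 --b--> 4
4 --b--> 4
4 --a--> 0
0 --c--> 1
End in state 1, which is an accepting state.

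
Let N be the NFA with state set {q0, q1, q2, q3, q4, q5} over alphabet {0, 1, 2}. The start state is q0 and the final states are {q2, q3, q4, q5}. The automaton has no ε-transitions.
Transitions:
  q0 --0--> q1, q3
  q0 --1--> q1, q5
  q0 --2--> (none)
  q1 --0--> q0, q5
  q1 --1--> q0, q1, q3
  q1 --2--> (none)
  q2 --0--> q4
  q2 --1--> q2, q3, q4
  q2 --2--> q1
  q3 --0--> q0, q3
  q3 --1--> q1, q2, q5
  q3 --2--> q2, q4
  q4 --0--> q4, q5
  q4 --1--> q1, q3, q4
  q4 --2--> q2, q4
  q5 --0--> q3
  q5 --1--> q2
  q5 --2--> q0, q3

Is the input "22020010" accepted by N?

rejected

Start: {q0}
read 2: {}
The reachable set is empty and stays empty for the remaining 7 symbols.
Reachable ∩ accepting = {} — empty.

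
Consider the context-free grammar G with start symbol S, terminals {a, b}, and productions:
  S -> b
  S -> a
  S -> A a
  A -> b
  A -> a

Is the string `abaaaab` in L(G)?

no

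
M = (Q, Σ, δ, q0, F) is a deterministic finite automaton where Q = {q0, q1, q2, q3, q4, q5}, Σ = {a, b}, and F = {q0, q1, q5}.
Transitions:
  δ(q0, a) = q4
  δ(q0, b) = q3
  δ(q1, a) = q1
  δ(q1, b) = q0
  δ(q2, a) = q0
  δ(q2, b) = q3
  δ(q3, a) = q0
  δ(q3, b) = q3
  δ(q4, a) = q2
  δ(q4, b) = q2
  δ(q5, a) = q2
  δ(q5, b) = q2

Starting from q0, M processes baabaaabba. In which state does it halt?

q0 --b--> q3
q3 --a--> q0
q0 --a--> q4
q4 --b--> q2
q2 --a--> q0
q0 --a--> q4
q4 --a--> q2
q2 --b--> q3
q3 --b--> q3
q3 --a--> q0

q0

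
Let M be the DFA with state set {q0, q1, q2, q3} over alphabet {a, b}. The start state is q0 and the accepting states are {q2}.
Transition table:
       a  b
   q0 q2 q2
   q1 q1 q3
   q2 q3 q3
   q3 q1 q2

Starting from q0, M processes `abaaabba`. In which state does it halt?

q0 --a--> q2
q2 --b--> q3
q3 --a--> q1
q1 --a--> q1
q1 --a--> q1
q1 --b--> q3
q3 --b--> q2
q2 --a--> q3

q3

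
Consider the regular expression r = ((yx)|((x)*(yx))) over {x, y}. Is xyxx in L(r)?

no

Neither (yx) nor ((x)*(yx)) matches xyxx.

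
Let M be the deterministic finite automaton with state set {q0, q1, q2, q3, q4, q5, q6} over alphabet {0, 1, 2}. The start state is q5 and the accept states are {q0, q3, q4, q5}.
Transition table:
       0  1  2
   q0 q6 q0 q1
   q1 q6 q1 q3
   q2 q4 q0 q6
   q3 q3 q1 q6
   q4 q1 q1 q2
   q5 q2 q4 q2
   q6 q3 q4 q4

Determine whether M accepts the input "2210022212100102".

q5 --2--> q2
q2 --2--> q6
q6 --1--> q4
q4 --0--> q1
q1 --0--> q6
q6 --2--> q4
q4 --2--> q2
q2 --2--> q6
q6 --1--> q4
q4 --2--> q2
q2 --1--> q0
q0 --0--> q6
q6 --0--> q3
q3 --1--> q1
q1 --0--> q6
q6 --2--> q4
End in state q4, which is an accepting state.

accepted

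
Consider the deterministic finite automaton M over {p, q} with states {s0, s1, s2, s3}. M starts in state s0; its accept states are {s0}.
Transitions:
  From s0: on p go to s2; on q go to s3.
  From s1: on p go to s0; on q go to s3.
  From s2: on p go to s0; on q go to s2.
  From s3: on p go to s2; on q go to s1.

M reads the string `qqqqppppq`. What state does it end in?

s0 --q--> s3
s3 --q--> s1
s1 --q--> s3
s3 --q--> s1
s1 --p--> s0
s0 --p--> s2
s2 --p--> s0
s0 --p--> s2
s2 --q--> s2

s2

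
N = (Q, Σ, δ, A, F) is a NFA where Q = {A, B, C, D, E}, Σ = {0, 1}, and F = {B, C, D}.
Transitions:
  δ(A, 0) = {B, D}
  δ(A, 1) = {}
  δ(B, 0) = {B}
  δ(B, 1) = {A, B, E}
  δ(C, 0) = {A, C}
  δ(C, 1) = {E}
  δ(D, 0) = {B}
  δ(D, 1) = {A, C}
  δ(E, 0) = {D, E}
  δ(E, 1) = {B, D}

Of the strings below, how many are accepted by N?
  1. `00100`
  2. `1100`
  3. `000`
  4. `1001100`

2

`00100`: accepted
`1100`: rejected
`000`: accepted
`1001100`: rejected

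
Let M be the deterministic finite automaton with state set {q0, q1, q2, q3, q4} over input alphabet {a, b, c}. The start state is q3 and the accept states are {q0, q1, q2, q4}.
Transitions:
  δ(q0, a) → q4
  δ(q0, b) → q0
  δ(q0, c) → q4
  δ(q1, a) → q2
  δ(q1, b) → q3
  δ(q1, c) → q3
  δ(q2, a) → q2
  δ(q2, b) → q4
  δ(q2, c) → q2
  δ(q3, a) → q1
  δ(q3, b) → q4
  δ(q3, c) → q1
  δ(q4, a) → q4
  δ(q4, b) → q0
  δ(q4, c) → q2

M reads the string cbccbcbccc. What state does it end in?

q3 --c--> q1
q1 --b--> q3
q3 --c--> q1
q1 --c--> q3
q3 --b--> q4
q4 --c--> q2
q2 --b--> q4
q4 --c--> q2
q2 --c--> q2
q2 --c--> q2

q2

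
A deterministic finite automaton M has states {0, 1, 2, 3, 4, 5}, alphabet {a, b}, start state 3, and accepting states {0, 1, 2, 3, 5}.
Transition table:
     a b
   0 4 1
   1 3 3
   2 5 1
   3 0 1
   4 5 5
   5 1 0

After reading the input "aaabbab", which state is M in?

1

3 --a--> 0
0 --a--> 4
4 --a--> 5
5 --b--> 0
0 --b--> 1
1 --a--> 3
3 --b--> 1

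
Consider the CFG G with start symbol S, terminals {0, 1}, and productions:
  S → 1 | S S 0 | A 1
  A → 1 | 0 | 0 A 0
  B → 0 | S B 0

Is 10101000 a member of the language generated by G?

no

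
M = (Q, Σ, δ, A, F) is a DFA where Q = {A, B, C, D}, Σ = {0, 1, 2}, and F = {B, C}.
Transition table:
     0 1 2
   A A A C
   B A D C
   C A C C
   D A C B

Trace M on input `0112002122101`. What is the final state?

A

A --0--> A
A --1--> A
A --1--> A
A --2--> C
C --0--> A
A --0--> A
A --2--> C
C --1--> C
C --2--> C
C --2--> C
C --1--> C
C --0--> A
A --1--> A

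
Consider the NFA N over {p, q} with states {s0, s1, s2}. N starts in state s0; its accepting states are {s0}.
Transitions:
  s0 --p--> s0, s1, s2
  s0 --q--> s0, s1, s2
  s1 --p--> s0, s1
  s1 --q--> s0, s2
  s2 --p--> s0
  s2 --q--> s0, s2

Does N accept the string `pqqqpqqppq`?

Start: {s0}
read p: {s0, s1, s2}
read q: {s0, s1, s2}
read q: {s0, s1, s2}
read q: {s0, s1, s2}
read p: {s0, s1, s2}
read q: {s0, s1, s2}
read q: {s0, s1, s2}
read p: {s0, s1, s2}
read p: {s0, s1, s2}
read q: {s0, s1, s2}
Reachable ∩ accepting = {s0} — nonempty.

accepted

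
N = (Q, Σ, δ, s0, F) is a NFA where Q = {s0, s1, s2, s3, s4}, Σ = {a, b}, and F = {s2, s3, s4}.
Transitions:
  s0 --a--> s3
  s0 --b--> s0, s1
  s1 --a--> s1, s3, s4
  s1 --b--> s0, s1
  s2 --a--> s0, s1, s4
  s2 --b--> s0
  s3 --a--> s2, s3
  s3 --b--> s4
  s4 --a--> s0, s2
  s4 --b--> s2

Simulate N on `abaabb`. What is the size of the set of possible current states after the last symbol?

Start: {s0}
read a: {s3}
read b: {s4}
read a: {s0, s2}
read a: {s0, s1, s3, s4}
read b: {s0, s1, s2, s4}
read b: {s0, s1, s2}
Final reachable set {s0, s1, s2} has 3 states.

3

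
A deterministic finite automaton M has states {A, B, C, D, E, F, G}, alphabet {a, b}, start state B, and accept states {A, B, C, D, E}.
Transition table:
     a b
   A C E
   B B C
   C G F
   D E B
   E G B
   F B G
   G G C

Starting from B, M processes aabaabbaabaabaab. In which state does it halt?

C

B --a--> B
B --a--> B
B --b--> C
C --a--> G
G --a--> G
G --b--> C
C --b--> F
F --a--> B
B --a--> B
B --b--> C
C --a--> G
G --a--> G
G --b--> C
C --a--> G
G --a--> G
G --b--> C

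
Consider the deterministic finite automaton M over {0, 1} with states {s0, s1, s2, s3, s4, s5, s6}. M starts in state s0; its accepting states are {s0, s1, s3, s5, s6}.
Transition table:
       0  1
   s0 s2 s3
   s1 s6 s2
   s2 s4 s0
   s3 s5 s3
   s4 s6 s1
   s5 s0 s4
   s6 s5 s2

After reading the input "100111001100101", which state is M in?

s4

s0 --1--> s3
s3 --0--> s5
s5 --0--> s0
s0 --1--> s3
s3 --1--> s3
s3 --1--> s3
s3 --0--> s5
s5 --0--> s0
s0 --1--> s3
s3 --1--> s3
s3 --0--> s5
s5 --0--> s0
s0 --1--> s3
s3 --0--> s5
s5 --1--> s4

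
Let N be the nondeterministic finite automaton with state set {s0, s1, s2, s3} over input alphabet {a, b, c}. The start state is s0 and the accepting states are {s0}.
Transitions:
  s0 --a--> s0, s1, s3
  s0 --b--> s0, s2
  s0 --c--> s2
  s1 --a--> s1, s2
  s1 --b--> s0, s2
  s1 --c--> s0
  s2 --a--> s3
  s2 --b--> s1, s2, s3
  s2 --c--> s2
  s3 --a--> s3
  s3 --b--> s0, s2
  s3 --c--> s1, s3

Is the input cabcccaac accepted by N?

rejected

Start: {s0}
read c: {s2}
read a: {s3}
read b: {s0, s2}
read c: {s2}
read c: {s2}
read c: {s2}
read a: {s3}
read a: {s3}
read c: {s1, s3}
Reachable ∩ accepting = {} — empty.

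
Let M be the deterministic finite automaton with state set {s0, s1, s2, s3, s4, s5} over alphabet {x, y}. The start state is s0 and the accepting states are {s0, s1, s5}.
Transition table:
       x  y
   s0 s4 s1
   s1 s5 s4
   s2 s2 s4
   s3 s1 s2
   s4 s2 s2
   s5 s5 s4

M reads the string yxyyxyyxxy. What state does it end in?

s0 --y--> s1
s1 --x--> s5
s5 --y--> s4
s4 --y--> s2
s2 --x--> s2
s2 --y--> s4
s4 --y--> s2
s2 --x--> s2
s2 --x--> s2
s2 --y--> s4

s4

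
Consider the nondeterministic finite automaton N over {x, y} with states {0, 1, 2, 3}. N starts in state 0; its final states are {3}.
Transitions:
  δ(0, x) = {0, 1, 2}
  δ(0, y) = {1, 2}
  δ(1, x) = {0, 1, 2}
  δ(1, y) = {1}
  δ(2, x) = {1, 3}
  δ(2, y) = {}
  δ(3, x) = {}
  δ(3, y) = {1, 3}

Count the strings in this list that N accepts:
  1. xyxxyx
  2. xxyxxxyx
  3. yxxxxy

3

xyxxyx: accepted
xxyxxxyx: accepted
yxxxxy: accepted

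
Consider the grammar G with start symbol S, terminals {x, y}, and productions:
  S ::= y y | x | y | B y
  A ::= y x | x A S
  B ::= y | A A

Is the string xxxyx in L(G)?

no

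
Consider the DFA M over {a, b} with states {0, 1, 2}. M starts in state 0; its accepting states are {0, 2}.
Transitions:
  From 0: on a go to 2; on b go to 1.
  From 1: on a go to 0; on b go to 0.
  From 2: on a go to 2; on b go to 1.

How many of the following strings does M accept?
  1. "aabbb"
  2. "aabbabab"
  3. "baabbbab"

0

"aabbb": rejected
"aabbabab": rejected
"baabbbab": rejected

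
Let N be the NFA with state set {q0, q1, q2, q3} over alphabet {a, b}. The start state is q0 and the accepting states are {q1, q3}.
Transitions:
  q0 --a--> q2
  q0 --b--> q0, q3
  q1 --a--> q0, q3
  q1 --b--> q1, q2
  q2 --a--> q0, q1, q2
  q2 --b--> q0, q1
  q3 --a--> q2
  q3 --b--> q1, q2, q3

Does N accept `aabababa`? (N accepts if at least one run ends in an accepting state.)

Start: {q0}
read a: {q2}
read a: {q0, q1, q2}
read b: {q0, q1, q2, q3}
read a: {q0, q1, q2, q3}
read b: {q0, q1, q2, q3}
read a: {q0, q1, q2, q3}
read b: {q0, q1, q2, q3}
read a: {q0, q1, q2, q3}
Reachable ∩ accepting = {q1, q3} — nonempty.

accepted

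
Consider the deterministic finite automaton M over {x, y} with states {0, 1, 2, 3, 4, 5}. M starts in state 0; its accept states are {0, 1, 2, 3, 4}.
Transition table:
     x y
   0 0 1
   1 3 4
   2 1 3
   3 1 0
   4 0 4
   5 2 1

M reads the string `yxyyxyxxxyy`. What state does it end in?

0 --y--> 1
1 --x--> 3
3 --y--> 0
0 --y--> 1
1 --x--> 3
3 --y--> 0
0 --x--> 0
0 --x--> 0
0 --x--> 0
0 --y--> 1
1 --y--> 4

4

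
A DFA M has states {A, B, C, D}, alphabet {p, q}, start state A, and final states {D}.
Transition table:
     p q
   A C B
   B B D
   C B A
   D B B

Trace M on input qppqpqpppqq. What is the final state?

A --q--> B
B --p--> B
B --p--> B
B --q--> D
D --p--> B
B --q--> D
D --p--> B
B --p--> B
B --p--> B
B --q--> D
D --q--> B

B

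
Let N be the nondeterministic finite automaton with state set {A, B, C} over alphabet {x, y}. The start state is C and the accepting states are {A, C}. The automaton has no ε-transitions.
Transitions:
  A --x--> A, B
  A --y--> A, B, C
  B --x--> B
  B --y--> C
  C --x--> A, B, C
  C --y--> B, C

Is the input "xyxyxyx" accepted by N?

accepted

Start: {C}
read x: {A, B, C}
read y: {A, B, C}
read x: {A, B, C}
read y: {A, B, C}
read x: {A, B, C}
read y: {A, B, C}
read x: {A, B, C}
Reachable ∩ accepting = {A, C} — nonempty.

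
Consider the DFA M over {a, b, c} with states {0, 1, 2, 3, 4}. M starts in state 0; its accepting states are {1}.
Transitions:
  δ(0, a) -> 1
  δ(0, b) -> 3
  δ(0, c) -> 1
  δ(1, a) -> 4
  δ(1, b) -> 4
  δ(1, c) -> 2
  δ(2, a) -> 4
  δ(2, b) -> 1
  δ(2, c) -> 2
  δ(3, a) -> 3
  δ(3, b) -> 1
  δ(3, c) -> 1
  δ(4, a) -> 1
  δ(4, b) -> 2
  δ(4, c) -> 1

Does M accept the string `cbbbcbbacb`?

0 --c--> 1
1 --b--> 4
4 --b--> 2
2 --b--> 1
1 --c--> 2
2 --b--> 1
1 --b--> 4
4 --a--> 1
1 --c--> 2
2 --b--> 1
End in state 1, which is an accepting state.

accepted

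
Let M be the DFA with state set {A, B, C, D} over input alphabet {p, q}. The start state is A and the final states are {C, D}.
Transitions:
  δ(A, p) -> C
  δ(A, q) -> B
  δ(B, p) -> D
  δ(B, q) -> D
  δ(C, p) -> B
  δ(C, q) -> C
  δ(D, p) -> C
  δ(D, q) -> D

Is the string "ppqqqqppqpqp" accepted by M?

A --p--> C
C --p--> B
B --q--> D
D --q--> D
D --q--> D
D --q--> D
D --p--> C
C --p--> B
B --q--> D
D --p--> C
C --q--> C
C --p--> B
End in state B, which is not an accepting state.

rejected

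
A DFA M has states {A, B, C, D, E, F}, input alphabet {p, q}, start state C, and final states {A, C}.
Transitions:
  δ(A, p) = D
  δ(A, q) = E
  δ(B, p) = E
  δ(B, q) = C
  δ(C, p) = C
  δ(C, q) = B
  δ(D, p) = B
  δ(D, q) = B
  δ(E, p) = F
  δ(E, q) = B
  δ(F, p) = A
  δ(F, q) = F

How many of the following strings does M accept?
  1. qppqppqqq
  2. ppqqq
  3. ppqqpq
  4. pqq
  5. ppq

1

qppqppqqq: rejected
ppqqq: rejected
ppqqpq: rejected
pqq: accepted
ppq: rejected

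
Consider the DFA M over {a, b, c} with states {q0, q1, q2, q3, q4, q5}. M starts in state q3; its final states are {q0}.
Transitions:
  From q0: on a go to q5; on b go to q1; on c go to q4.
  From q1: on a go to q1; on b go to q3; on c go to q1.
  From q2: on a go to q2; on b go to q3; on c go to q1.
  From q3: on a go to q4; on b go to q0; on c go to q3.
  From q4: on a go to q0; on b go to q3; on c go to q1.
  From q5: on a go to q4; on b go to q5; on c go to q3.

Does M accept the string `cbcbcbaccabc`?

rejected

q3 --c--> q3
q3 --b--> q0
q0 --c--> q4
q4 --b--> q3
q3 --c--> q3
q3 --b--> q0
q0 --a--> q5
q5 --c--> q3
q3 --c--> q3
q3 --a--> q4
q4 --b--> q3
q3 --c--> q3
End in state q3, which is not an accepting state.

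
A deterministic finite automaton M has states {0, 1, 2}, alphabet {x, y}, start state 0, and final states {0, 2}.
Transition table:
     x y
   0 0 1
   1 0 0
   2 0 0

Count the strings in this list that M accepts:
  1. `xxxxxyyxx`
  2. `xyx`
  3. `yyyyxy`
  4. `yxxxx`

3

`xxxxxyyxx`: accepted
`xyx`: accepted
`yyyyxy`: rejected
`yxxxx`: accepted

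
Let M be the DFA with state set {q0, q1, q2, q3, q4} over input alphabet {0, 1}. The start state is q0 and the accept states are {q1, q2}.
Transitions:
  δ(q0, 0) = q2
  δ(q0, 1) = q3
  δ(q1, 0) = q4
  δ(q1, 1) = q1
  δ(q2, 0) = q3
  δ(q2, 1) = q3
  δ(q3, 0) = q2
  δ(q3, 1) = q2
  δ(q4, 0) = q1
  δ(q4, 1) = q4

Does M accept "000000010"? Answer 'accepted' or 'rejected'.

accepted

q0 --0--> q2
q2 --0--> q3
q3 --0--> q2
q2 --0--> q3
q3 --0--> q2
q2 --0--> q3
q3 --0--> q2
q2 --1--> q3
q3 --0--> q2
End in state q2, which is an accepting state.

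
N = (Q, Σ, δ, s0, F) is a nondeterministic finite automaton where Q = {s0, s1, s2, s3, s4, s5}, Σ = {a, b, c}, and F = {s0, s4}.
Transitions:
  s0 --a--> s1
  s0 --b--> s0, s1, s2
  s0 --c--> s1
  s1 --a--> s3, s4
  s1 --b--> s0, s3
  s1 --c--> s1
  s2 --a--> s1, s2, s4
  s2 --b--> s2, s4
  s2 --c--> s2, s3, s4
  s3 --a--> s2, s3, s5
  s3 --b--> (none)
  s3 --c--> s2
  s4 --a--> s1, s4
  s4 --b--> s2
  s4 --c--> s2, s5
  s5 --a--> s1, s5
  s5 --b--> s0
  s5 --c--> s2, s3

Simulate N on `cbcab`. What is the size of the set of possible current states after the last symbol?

Start: {s0}
read c: {s1}
read b: {s0, s3}
read c: {s1, s2}
read a: {s1, s2, s3, s4}
read b: {s0, s2, s3, s4}
Final reachable set {s0, s2, s3, s4} has 4 states.

4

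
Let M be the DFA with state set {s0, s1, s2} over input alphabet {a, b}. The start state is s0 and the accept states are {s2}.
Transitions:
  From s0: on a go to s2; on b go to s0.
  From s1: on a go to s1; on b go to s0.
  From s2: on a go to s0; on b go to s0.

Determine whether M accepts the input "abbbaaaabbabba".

accepted

s0 --a--> s2
s2 --b--> s0
s0 --b--> s0
s0 --b--> s0
s0 --a--> s2
s2 --a--> s0
s0 --a--> s2
s2 --a--> s0
s0 --b--> s0
s0 --b--> s0
s0 --a--> s2
s2 --b--> s0
s0 --b--> s0
s0 --a--> s2
End in state s2, which is an accepting state.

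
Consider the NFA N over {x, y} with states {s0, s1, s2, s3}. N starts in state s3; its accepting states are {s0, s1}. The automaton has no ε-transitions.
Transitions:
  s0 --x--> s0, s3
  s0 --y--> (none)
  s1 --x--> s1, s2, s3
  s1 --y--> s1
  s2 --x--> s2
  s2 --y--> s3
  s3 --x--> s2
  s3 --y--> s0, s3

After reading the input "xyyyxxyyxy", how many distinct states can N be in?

Start: {s3}
read x: {s2}
read y: {s3}
read y: {s0, s3}
read y: {s0, s3}
read x: {s0, s2, s3}
read x: {s0, s2, s3}
read y: {s0, s3}
read y: {s0, s3}
read x: {s0, s2, s3}
read y: {s0, s3}
Final reachable set {s0, s3} has 2 states.

2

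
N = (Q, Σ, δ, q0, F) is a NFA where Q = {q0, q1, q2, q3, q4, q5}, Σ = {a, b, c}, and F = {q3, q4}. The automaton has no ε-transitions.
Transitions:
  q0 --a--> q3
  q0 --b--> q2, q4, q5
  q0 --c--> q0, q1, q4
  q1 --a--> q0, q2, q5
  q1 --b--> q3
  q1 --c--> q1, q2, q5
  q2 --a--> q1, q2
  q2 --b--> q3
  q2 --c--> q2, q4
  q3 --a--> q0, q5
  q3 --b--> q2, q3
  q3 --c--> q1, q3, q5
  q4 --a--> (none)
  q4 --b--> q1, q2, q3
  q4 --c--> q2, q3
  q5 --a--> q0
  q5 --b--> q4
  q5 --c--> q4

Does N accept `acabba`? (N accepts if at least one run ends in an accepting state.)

Start: {q0}
read a: {q3}
read c: {q1, q3, q5}
read a: {q0, q2, q5}
read b: {q2, q3, q4, q5}
read b: {q1, q2, q3, q4}
read a: {q0, q1, q2, q5}
Reachable ∩ accepting = {} — empty.

rejected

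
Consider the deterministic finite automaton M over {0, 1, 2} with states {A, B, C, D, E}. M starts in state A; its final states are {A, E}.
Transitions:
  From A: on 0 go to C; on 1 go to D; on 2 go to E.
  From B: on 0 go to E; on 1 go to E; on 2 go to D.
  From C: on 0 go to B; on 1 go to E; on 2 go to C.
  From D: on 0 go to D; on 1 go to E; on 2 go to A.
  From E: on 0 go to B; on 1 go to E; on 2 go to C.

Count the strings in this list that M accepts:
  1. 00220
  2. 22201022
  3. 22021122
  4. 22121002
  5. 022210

1

00220: rejected
22201022: accepted
22021122: rejected
22121002: rejected
022210: rejected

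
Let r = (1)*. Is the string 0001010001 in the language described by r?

0001010001 cannot be split into zero or more pieces each matching 1.

no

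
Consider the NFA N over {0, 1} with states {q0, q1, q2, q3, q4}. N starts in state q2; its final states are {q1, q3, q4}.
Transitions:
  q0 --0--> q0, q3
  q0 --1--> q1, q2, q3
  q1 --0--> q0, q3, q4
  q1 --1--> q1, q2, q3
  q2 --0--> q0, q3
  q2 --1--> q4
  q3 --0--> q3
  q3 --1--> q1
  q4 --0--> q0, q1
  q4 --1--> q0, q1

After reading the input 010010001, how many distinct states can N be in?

4

Start: {q2}
read 0: {q0, q3}
read 1: {q1, q2, q3}
read 0: {q0, q3, q4}
read 0: {q0, q1, q3}
read 1: {q1, q2, q3}
read 0: {q0, q3, q4}
read 0: {q0, q1, q3}
read 0: {q0, q3, q4}
read 1: {q0, q1, q2, q3}
Final reachable set {q0, q1, q2, q3} has 4 states.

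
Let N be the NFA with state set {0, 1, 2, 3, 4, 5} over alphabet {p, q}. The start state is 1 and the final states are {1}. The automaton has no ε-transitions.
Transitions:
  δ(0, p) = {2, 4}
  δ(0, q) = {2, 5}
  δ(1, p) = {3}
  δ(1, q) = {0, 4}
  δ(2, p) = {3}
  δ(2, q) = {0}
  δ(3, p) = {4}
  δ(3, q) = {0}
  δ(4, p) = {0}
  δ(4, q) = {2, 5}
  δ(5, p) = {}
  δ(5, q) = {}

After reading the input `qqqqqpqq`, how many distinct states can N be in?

3

Start: {1}
read q: {0, 4}
read q: {2, 5}
read q: {0}
read q: {2, 5}
read q: {0}
read p: {2, 4}
read q: {0, 2, 5}
read q: {0, 2, 5}
Final reachable set {0, 2, 5} has 3 states.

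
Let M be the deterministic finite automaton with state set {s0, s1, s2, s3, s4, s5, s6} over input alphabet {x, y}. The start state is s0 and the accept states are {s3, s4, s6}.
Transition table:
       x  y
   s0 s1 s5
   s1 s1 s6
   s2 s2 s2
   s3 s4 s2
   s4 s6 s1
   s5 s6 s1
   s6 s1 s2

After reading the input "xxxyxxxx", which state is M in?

s0 --x--> s1
s1 --x--> s1
s1 --x--> s1
s1 --y--> s6
s6 --x--> s1
s1 --x--> s1
s1 --x--> s1
s1 --x--> s1

s1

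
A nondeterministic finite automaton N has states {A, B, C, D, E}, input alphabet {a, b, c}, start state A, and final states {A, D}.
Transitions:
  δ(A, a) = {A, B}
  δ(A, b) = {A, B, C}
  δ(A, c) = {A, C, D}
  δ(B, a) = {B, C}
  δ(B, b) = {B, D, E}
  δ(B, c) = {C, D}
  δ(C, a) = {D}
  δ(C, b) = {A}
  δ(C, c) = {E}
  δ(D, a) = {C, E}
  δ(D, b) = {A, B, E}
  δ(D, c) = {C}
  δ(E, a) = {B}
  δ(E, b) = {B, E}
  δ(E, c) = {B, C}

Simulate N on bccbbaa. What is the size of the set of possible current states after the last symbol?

5

Start: {A}
read b: {A, B, C}
read c: {A, C, D, E}
read c: {A, B, C, D, E}
read b: {A, B, C, D, E}
read b: {A, B, C, D, E}
read a: {A, B, C, D, E}
read a: {A, B, C, D, E}
Final reachable set {A, B, C, D, E} has 5 states.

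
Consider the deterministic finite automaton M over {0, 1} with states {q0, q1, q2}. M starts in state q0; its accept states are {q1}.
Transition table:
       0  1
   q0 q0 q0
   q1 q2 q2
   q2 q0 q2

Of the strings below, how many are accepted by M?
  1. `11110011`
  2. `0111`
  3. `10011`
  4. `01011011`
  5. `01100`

`11110011`: rejected
`0111`: rejected
`10011`: rejected
`01011011`: rejected
`01100`: rejected

0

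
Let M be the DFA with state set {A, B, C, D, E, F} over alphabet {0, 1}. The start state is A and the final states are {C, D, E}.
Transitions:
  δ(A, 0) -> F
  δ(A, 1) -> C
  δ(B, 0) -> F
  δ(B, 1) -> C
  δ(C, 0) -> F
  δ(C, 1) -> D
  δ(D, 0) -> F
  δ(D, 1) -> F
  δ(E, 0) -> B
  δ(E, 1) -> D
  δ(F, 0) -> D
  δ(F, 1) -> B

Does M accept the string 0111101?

A --0--> F
F --1--> B
B --1--> C
C --1--> D
D --1--> F
F --0--> D
D --1--> F
End in state F, which is not an accepting state.

rejected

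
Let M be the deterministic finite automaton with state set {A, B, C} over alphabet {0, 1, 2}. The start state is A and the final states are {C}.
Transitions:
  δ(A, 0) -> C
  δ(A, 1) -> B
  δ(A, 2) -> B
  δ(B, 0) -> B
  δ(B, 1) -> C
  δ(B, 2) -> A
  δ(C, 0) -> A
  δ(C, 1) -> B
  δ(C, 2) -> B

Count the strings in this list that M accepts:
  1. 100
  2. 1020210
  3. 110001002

0

100: rejected
1020210: rejected
110001002: rejected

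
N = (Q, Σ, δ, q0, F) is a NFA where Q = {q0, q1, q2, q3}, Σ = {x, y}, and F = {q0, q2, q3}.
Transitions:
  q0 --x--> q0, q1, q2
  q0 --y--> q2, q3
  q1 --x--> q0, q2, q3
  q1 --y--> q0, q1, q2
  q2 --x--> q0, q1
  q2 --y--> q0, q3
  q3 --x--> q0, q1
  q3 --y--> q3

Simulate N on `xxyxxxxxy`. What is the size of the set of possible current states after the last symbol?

Start: {q0}
read x: {q0, q1, q2}
read x: {q0, q1, q2, q3}
read y: {q0, q1, q2, q3}
read x: {q0, q1, q2, q3}
read x: {q0, q1, q2, q3}
read x: {q0, q1, q2, q3}
read x: {q0, q1, q2, q3}
read x: {q0, q1, q2, q3}
read y: {q0, q1, q2, q3}
Final reachable set {q0, q1, q2, q3} has 4 states.

4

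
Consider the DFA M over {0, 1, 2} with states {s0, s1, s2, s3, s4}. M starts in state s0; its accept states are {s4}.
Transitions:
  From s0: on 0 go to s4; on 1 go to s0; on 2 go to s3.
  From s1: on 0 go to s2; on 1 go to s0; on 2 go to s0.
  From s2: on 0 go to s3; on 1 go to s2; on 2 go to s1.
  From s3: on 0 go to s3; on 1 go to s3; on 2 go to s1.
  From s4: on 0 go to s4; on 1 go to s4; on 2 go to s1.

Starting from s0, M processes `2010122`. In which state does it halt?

s0

s0 --2--> s3
s3 --0--> s3
s3 --1--> s3
s3 --0--> s3
s3 --1--> s3
s3 --2--> s1
s1 --2--> s0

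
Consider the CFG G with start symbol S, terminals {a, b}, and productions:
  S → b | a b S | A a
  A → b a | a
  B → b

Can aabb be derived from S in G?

no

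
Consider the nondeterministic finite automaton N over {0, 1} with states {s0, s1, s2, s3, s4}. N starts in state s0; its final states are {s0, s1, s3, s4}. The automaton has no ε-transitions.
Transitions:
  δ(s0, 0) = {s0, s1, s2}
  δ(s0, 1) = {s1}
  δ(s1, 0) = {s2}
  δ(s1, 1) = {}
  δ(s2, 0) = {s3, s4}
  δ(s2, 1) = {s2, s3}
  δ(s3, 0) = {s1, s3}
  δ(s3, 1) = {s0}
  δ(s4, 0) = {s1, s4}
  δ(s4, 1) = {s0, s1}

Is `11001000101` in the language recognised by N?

Start: {s0}
read 1: {s1}
read 1: {}
The reachable set is empty and stays empty for the remaining 9 symbols.
Reachable ∩ accepting = {} — empty.

rejected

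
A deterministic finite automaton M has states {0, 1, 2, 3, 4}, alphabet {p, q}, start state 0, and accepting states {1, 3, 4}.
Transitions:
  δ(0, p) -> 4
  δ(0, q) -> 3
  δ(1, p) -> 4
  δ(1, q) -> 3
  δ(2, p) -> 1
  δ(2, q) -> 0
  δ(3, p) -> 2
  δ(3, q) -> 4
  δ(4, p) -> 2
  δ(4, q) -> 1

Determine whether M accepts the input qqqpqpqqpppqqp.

0 --q--> 3
3 --q--> 4
4 --q--> 1
1 --p--> 4
4 --q--> 1
1 --p--> 4
4 --q--> 1
1 --q--> 3
3 --p--> 2
2 --p--> 1
1 --p--> 4
4 --q--> 1
1 --q--> 3
3 --p--> 2
End in state 2, which is not an accepting state.

rejected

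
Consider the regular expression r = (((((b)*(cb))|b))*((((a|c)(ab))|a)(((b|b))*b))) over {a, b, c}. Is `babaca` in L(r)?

No split of babaca into u·v has ((((b)*(cb))|b))* matching u and ((((a|c)(ab))|a)(((b|b))*b)) matching v.

no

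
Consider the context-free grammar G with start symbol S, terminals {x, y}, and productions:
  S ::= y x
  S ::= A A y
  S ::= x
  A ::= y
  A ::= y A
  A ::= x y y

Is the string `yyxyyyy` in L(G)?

yes

S ⇒ AAy ⇒ yAAy ⇒ yyAAy ⇒ yyxyyAy ⇒ yyxyyyy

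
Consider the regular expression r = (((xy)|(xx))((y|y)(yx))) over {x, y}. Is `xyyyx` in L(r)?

yes

Split as xy·yyx: ((xy)|(xx)) matches xy and ((y|y)(yx)) matches yyx.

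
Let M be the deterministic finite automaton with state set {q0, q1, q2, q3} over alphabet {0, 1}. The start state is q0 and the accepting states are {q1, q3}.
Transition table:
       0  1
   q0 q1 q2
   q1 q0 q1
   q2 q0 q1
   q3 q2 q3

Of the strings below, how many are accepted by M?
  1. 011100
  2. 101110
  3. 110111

011100: accepted
101110: rejected
110111: accepted

2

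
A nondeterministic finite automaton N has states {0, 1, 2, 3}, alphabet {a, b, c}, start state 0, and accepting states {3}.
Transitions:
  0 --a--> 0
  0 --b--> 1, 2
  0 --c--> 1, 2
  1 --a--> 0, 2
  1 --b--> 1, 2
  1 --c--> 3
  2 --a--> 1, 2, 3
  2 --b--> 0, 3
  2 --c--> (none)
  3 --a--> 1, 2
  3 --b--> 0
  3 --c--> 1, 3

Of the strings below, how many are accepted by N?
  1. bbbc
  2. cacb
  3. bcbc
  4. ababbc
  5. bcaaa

4

bbbc: accepted
cacb: accepted
bcbc: rejected
ababbc: accepted
bcaaa: accepted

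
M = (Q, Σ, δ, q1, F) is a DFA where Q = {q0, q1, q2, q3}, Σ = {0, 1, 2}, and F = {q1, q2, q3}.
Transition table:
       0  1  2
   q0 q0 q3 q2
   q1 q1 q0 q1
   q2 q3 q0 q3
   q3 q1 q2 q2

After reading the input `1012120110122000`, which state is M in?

q1 --1--> q0
q0 --0--> q0
q0 --1--> q3
q3 --2--> q2
q2 --1--> q0
q0 --2--> q2
q2 --0--> q3
q3 --1--> q2
q2 --1--> q0
q0 --0--> q0
q0 --1--> q3
q3 --2--> q2
q2 --2--> q3
q3 --0--> q1
q1 --0--> q1
q1 --0--> q1

q1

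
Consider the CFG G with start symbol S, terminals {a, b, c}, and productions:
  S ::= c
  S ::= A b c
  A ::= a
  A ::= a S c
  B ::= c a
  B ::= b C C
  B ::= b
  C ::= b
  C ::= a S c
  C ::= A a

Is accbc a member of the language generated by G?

yes

S ⇒ Abc ⇒ aScbc ⇒ accbc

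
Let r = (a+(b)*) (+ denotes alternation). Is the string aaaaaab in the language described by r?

no

Neither a nor (b)* matches aaaaaab.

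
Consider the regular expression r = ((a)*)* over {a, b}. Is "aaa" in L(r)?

Split into 3 pieces a · a · a; each matches (a)*.

yes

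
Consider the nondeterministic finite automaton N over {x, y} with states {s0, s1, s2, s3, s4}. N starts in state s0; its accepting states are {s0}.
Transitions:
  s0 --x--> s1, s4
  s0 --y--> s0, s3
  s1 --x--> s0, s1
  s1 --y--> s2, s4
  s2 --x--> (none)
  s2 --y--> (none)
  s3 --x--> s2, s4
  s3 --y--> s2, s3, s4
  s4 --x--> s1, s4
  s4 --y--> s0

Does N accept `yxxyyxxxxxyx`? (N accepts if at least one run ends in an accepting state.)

rejected

Start: {s0}
read y: {s0, s3}
read x: {s1, s2, s4}
read x: {s0, s1, s4}
read y: {s0, s2, s3, s4}
read y: {s0, s2, s3, s4}
read x: {s1, s2, s4}
read x: {s0, s1, s4}
read x: {s0, s1, s4}
read x: {s0, s1, s4}
read x: {s0, s1, s4}
read y: {s0, s2, s3, s4}
read x: {s1, s2, s4}
Reachable ∩ accepting = {} — empty.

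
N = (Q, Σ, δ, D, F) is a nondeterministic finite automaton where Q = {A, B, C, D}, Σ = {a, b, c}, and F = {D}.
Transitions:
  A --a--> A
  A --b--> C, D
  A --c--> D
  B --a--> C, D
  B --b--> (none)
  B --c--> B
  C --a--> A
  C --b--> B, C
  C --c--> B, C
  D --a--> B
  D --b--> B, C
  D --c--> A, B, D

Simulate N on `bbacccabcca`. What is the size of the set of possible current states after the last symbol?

4

Start: {D}
read b: {B, C}
read b: {B, C}
read a: {A, C, D}
read c: {A, B, C, D}
read c: {A, B, C, D}
read c: {A, B, C, D}
read a: {A, B, C, D}
read b: {B, C, D}
read c: {A, B, C, D}
read c: {A, B, C, D}
read a: {A, B, C, D}
Final reachable set {A, B, C, D} has 4 states.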